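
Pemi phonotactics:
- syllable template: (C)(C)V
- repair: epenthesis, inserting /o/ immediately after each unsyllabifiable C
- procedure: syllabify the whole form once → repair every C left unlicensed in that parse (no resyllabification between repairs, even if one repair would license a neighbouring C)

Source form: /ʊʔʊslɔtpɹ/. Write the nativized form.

ʊʔʊslɔtopoɹo

The consonants /t/, /p/, /ɹ/ cannot be parsed into a legal (C)(C)V syllable (no codas are permitted; onsets may contain at most 2 consonants).
Each unlicensed consonant becomes the onset of a new syllable: /t/ → /to/, /p/ → /po/, /ɹ/ → /ɹo/.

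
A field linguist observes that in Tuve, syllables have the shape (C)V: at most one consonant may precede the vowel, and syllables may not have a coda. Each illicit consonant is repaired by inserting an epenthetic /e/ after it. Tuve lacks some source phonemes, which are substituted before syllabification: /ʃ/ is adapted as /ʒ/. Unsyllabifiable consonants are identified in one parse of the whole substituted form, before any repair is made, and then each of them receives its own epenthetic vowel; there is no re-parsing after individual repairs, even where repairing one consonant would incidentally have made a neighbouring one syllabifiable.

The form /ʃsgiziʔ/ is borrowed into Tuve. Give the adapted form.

Substitution: /ʃ/ → /ʒ/, giving /ʒsgiziʔ/.
The consonants /ʒ/, /s/, /ʔ/ cannot be parsed into a legal (C)V syllable (no codas are permitted; onsets are limited to one consonant).
Inserting the epenthetic vowel yields /ʒ/ → /ʒe/, /s/ → /se/, /ʔ/ → /ʔe/.

ʒesegiziʔe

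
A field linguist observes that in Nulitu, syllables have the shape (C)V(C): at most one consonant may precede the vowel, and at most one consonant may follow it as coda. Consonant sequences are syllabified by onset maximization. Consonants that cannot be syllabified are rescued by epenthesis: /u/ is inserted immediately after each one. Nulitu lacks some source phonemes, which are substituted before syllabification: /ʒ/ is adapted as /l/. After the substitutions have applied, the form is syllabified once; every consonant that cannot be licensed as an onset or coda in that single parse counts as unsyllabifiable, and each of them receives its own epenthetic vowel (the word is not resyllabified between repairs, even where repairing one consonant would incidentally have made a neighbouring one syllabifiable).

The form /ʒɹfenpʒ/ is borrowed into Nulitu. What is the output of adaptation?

luɹufenpulu

Substitution: /ʒ/ → /l/, giving /lɹfenpl/.
Syllabifying with onset maximization leaves /l/, /ɹ/, /p/, /l/ stranded (at most one coda consonant is licensed; onsets are limited to one consonant).
Epenthesis after each stranded consonant: /l/ → /lu/, /ɹ/ → /ɹu/, /p/ → /pu/, /l/ → /lu/.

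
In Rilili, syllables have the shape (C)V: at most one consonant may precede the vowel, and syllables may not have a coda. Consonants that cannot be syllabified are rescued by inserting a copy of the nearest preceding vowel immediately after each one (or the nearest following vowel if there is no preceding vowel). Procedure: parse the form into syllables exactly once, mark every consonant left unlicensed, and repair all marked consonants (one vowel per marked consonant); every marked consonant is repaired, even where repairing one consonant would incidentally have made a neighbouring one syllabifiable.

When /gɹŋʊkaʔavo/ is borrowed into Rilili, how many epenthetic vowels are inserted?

2

The unsyllabifiable consonants are /g/, /ɹ/; each receives one epenthetic vowel.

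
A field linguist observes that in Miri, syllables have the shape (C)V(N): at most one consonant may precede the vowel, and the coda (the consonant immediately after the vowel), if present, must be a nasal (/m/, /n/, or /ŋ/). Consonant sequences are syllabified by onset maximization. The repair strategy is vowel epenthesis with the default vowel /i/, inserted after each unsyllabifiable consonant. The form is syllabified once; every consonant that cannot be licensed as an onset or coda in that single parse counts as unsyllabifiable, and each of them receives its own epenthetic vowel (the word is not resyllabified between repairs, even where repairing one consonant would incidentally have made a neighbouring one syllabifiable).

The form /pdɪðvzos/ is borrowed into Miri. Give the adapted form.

Syllabifying with onset maximization leaves /p/, /ð/, /v/, /s/ stranded (only a nasal (/m/, /n/, or /ŋ/) is licensed in coda position; onsets are limited to one consonant).
Each unlicensed consonant becomes the onset of a new syllable: /p/ → /pi/, /ð/ → /ði/, /v/ → /vi/, /s/ → /si/.

pidɪðivizosi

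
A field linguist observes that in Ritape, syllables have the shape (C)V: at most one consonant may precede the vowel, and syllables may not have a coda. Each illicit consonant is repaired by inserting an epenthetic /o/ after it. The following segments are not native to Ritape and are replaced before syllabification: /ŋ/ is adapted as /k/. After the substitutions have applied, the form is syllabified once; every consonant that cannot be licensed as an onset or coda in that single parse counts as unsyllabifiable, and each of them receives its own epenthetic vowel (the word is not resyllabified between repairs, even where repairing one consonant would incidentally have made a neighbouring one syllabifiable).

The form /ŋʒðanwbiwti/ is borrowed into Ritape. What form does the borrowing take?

Substitution: /ŋ/ → /k/, giving /kʒðanwbiwti/.
Syllabifying with onset maximization leaves /k/, /ʒ/, /n/, /w/, /w/ stranded (no codas are permitted; onsets are limited to one consonant).
Inserting the epenthetic vowel yields /k/ → /ko/, /ʒ/ → /ʒo/, /n/ → /no/, /w/ → /wo/, /w/ → /wo/.

koʒoðanowobiwoti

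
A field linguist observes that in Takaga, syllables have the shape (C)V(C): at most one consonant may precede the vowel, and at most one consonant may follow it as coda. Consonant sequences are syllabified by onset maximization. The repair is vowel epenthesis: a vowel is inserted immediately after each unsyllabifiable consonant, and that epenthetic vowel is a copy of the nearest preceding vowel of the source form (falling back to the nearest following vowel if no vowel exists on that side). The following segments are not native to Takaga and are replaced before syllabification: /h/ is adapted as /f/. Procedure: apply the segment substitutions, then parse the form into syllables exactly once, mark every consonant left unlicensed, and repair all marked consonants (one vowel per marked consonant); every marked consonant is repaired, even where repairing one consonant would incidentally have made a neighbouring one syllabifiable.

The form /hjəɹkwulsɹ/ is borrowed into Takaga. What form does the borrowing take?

fəjəɹkəwulsuɹu

Substitution: /h/ → /f/, giving /fjəɹkwulsɹ/.
Syllabifying with onset maximization leaves /f/, /k/, /s/, /ɹ/ stranded (at most one coda consonant is licensed; onsets are limited to one consonant).
Inserting the epenthetic vowel yields /f/ → /fə/, /k/ → /kə/, /s/ → /su/, /ɹ/ → /ɹu/.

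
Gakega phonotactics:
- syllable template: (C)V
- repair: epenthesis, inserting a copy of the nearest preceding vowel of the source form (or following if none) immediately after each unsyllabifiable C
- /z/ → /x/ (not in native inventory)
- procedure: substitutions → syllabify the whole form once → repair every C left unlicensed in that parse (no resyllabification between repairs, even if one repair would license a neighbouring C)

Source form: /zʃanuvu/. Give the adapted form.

xaʃanuvu

Substitution: /z/ → /x/, giving /xʃanuvu/.
Syllabifying with onset maximization leaves /x/ stranded (no codas are permitted; onsets are limited to one consonant).
Inserting the epenthetic vowel yields /x/ → /xa/.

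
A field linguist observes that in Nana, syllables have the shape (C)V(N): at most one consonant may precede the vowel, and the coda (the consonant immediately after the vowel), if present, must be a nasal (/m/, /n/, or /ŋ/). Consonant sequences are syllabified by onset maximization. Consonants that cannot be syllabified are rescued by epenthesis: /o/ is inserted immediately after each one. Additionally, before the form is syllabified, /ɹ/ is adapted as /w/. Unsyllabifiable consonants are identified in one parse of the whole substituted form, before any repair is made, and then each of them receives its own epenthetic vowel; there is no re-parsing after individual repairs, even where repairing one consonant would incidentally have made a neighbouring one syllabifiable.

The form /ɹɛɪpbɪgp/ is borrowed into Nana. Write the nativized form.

wɛɪpobɪgopo

Substitution: /ɹ/ → /w/, giving /wɛɪpbɪgp/.
Syllabifying with onset maximization leaves /p/, /g/, /p/ stranded (only a nasal (/m/, /n/, or /ŋ/) is licensed in coda position; onsets are limited to one consonant).
Inserting the epenthetic vowel yields /p/ → /po/, /g/ → /go/, /p/ → /po/.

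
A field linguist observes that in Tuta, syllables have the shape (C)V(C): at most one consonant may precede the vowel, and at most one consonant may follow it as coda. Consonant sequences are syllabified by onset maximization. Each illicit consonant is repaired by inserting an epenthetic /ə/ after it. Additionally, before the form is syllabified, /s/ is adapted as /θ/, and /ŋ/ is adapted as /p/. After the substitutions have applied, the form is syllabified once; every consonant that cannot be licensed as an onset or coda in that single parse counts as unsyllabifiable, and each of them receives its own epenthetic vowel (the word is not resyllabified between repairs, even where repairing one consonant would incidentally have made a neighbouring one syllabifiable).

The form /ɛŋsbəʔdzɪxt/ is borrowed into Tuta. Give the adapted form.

ɛpθəbəʔdəzɪxtə

Substitution: /ŋ/ → /p/, /s/ → /θ/, giving /ɛpθbəʔdzɪxt/.
Syllabifying with onset maximization leaves /θ/, /d/, /t/ stranded (at most one coda consonant is licensed; onsets are limited to one consonant).
Inserting the epenthetic vowel yields /θ/ → /θə/, /d/ → /də/, /t/ → /tə/.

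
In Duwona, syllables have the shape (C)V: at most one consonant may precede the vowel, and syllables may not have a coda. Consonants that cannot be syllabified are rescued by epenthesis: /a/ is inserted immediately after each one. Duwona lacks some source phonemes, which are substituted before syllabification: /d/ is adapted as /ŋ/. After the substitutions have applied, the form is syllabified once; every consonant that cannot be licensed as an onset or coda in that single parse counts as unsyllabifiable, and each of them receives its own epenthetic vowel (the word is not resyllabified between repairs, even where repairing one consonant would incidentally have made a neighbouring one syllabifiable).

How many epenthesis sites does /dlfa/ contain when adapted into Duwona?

After substitution the input is /ŋlfa/.
The unsyllabifiable consonants are /ŋ/, /l/; each receives one epenthetic vowel.

2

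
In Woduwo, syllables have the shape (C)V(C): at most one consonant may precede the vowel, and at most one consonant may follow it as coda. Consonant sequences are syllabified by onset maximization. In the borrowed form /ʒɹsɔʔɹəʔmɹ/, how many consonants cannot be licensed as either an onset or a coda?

4

Under (C)V(C), the unsyllabifiable consonants are /ʒ/, /ɹ/, /m/, /ɹ/ (at most one coda consonant is licensed; onsets are limited to one consonant).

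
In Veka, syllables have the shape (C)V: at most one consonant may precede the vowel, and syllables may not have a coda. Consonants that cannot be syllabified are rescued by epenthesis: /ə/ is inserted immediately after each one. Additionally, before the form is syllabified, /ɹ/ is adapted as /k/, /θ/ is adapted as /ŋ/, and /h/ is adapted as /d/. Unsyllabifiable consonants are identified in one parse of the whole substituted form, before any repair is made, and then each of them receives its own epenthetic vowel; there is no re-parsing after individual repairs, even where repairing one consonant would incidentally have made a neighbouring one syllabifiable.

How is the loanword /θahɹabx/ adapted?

Substitution: /θ/ → /ŋ/, /h/ → /d/, /ɹ/ → /k/, giving /ŋadkabx/.
Under (C)V, the unsyllabifiable consonants are /d/, /b/, /x/ (no codas are permitted; onsets are limited to one consonant).
Inserting the epenthetic vowel yields /d/ → /də/, /b/ → /bə/, /x/ → /xə/.

ŋadəkabəxə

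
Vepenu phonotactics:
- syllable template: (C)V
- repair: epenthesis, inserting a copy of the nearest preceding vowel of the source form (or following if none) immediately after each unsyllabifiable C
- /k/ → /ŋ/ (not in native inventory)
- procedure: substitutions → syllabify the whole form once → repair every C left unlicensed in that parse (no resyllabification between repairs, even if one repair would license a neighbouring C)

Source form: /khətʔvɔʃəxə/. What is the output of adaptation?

Substitution: /k/ → /ŋ/, giving /ŋhətʔvɔʃəxə/.
Under (C)V, the unsyllabifiable consonants are /ŋ/, /t/, /ʔ/ (no codas are permitted; onsets are limited to one consonant).
Epenthesis after each stranded consonant: /ŋ/ → /ŋə/, /t/ → /tə/, /ʔ/ → /ʔə/.

ŋəhətəʔəvɔʃəxə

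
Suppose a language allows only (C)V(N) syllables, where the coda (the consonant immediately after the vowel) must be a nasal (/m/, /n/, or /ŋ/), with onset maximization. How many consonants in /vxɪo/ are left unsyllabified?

1

Under (C)V(N), the unsyllabifiable consonants are /v/ (only a nasal (/m/, /n/, or /ŋ/) is licensed in coda position; onsets are limited to one consonant).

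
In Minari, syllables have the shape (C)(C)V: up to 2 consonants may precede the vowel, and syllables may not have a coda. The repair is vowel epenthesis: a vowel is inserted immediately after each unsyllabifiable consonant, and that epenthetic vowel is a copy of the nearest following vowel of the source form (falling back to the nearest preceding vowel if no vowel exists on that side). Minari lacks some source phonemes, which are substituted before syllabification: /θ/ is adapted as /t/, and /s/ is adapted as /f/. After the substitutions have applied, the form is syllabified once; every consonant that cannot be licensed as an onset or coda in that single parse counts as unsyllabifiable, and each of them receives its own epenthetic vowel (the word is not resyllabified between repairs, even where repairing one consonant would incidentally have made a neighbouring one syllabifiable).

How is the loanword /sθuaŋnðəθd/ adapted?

Substitution: /s/ → /f/, /θ/ → /t/, giving /ftuaŋnðətd/.
Syllabifying with onset maximization leaves /ŋ/, /t/, /d/ stranded (no codas are permitted; onsets may contain at most 2 consonants).
Inserting the epenthetic vowel yields /ŋ/ → /ŋə/, /t/ → /tə/, /d/ → /də/.

ftuaŋənðətədə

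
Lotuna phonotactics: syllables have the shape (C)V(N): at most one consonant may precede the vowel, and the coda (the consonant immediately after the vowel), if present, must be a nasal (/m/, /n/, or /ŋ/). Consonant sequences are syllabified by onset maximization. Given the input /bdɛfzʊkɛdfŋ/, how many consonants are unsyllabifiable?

Under (C)V(N), the unsyllabifiable consonants are /b/, /f/, /d/, /f/, /ŋ/ (only a nasal (/m/, /n/, or /ŋ/) is licensed in coda position; onsets are limited to one consonant).

5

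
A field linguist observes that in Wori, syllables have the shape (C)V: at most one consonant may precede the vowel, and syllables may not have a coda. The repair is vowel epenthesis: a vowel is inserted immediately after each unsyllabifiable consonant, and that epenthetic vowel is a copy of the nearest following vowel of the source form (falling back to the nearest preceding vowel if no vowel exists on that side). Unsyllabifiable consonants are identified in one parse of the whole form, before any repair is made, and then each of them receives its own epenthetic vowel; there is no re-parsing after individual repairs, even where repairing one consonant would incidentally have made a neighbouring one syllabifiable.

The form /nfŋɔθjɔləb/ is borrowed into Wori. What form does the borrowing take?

Under (C)V, the unsyllabifiable consonants are /n/, /f/, /θ/, /b/ (no codas are permitted; onsets are limited to one consonant).
Epenthesis after each stranded consonant: /n/ → /nɔ/, /f/ → /fɔ/, /θ/ → /θɔ/, /b/ → /bə/.

nɔfɔŋɔθɔjɔləbə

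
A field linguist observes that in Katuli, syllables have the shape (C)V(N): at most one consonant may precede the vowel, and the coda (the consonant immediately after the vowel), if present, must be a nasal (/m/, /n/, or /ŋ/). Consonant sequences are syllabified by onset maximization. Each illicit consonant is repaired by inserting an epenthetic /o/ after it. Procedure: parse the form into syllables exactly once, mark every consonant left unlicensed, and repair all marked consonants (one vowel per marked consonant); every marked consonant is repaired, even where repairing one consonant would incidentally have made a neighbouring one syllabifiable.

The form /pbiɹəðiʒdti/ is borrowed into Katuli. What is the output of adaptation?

pobiɹəðiʒodoti

Under (C)V(N), the unsyllabifiable consonants are /p/, /ʒ/, /d/ (only a nasal (/m/, /n/, or /ŋ/) is licensed in coda position; onsets are limited to one consonant).
Each unlicensed consonant becomes the onset of a new syllable: /p/ → /po/, /ʒ/ → /ʒo/, /d/ → /do/.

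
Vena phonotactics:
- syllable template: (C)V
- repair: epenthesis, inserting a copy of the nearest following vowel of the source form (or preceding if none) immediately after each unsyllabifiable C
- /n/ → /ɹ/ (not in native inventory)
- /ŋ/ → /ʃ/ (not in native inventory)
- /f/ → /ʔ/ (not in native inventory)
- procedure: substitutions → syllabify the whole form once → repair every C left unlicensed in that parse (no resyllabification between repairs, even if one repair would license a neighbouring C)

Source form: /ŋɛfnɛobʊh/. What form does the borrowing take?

Substitution: /ŋ/ → /ʃ/, /f/ → /ʔ/, /n/ → /ɹ/, giving /ʃɛʔɹɛobʊh/.
Under (C)V, the unsyllabifiable consonants are /ʔ/, /h/ (no codas are permitted; onsets are limited to one consonant).
Each unlicensed consonant becomes the onset of a new syllable: /ʔ/ → /ʔɛ/, /h/ → /hʊ/.

ʃɛʔɛɹɛobʊhʊ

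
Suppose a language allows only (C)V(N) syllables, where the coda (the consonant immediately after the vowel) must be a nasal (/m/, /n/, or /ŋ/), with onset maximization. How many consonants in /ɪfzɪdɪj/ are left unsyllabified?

2

The consonants /f/, /j/ cannot be parsed into a legal (C)V(N) syllable (only a nasal (/m/, /n/, or /ŋ/) is licensed in coda position; onsets are limited to one consonant).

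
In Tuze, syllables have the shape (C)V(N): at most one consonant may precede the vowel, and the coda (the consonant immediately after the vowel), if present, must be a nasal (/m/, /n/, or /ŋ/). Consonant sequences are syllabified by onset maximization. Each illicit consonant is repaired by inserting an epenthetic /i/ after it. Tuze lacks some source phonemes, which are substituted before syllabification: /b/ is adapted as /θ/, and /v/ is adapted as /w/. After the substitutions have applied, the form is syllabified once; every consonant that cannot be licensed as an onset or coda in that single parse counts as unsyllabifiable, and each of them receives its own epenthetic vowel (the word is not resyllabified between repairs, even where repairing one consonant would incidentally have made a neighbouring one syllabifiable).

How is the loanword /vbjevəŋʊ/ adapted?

wiθijewəŋʊ

Substitution: /v/ → /w/, /b/ → /θ/, giving /wθjewəŋʊ/.
The consonants /w/, /θ/ cannot be parsed into a legal (C)V(N) syllable (only a nasal (/m/, /n/, or /ŋ/) is licensed in coda position; onsets are limited to one consonant).
Inserting the epenthetic vowel yields /w/ → /wi/, /θ/ → /θi/.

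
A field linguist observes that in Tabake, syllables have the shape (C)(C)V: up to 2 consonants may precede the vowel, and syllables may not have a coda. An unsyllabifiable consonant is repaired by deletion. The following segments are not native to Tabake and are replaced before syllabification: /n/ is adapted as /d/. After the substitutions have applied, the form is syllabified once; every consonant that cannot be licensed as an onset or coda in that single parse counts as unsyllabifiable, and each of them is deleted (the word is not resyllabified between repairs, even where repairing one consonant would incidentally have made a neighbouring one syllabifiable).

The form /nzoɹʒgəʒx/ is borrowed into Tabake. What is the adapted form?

dzoʒgə

Substitution: /n/ → /d/, giving /dzoɹʒgəʒx/.
Syllabifying with onset maximization leaves /ɹ/, /ʒ/, /x/ stranded (no codas are permitted; onsets may contain at most 2 consonants).
Deletion applies to /ɹ/, /ʒ/, /x/.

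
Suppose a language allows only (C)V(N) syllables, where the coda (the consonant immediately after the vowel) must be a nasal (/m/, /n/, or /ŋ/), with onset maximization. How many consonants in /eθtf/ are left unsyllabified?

3

Under (C)V(N), the unsyllabifiable consonants are /θ/, /t/, /f/ (only a nasal (/m/, /n/, or /ŋ/) is licensed in coda position; onsets are limited to one consonant).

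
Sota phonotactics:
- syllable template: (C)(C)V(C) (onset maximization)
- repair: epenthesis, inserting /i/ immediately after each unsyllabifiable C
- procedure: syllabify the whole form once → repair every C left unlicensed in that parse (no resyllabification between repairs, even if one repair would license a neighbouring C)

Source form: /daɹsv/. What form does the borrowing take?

daɹsivi

Syllabifying with onset maximization leaves /s/, /v/ stranded (at most one coda consonant is licensed; onsets may contain at most 2 consonants).
Epenthesis after each stranded consonant: /s/ → /si/, /v/ → /vi/.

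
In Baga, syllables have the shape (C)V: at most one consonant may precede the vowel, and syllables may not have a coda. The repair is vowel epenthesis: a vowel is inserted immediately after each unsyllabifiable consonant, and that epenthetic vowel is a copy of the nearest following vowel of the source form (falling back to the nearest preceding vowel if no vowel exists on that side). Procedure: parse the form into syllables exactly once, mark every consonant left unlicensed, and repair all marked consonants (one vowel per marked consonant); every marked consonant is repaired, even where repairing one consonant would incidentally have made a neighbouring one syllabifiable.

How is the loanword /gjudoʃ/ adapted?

gujudoʃo

Under (C)V, the unsyllabifiable consonants are /g/, /ʃ/ (no codas are permitted; onsets are limited to one consonant).
Epenthesis after each stranded consonant: /g/ → /gu/, /ʃ/ → /ʃo/.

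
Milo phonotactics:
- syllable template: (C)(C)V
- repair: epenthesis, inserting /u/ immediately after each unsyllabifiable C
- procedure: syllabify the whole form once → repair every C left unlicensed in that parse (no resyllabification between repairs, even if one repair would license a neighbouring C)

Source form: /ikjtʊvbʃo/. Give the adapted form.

Syllabifying with onset maximization leaves /k/, /v/ stranded (no codas are permitted; onsets may contain at most 2 consonants).
Epenthesis after each stranded consonant: /k/ → /ku/, /v/ → /vu/.

ikujtʊvubʃo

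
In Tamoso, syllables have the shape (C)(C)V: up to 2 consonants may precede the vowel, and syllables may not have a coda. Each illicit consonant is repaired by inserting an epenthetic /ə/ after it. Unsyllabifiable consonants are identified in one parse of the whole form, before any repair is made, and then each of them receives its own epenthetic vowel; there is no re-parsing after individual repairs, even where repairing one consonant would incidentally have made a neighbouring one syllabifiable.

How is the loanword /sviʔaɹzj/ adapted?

sviʔaɹəzəjə

Under (C)(C)V, the unsyllabifiable consonants are /ɹ/, /z/, /j/ (no codas are permitted; onsets may contain at most 2 consonants).
Inserting the epenthetic vowel yields /ɹ/ → /ɹə/, /z/ → /zə/, /j/ → /jə/.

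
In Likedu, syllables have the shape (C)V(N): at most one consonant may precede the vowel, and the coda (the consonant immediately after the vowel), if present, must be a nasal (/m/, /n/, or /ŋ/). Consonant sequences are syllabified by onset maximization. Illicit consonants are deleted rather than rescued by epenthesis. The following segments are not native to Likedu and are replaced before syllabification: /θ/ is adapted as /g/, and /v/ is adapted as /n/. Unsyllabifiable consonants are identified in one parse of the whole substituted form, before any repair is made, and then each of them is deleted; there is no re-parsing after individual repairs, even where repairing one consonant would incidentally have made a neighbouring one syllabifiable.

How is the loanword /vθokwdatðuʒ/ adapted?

Substitution: /v/ → /n/, /θ/ → /g/, giving /ngokwdatðuʒ/.
Under (C)V(N), the unsyllabifiable consonants are /n/, /k/, /w/, /t/, /ʒ/ (only a nasal (/m/, /n/, or /ŋ/) is licensed in coda position; onsets are limited to one consonant).
Deleting the stranded consonants removes /n/, /k/, /w/, /t/, /ʒ/.

godaðu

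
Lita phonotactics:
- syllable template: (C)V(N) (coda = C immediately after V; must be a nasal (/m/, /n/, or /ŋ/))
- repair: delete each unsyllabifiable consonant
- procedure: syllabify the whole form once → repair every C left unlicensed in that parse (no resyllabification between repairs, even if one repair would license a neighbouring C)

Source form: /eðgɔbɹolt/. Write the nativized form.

Under (C)V(N), the unsyllabifiable consonants are /ð/, /b/, /l/, /t/ (only a nasal (/m/, /n/, or /ŋ/) is licensed in coda position; onsets are limited to one consonant).
Deletion applies to /ð/, /b/, /l/, /t/.

egɔɹo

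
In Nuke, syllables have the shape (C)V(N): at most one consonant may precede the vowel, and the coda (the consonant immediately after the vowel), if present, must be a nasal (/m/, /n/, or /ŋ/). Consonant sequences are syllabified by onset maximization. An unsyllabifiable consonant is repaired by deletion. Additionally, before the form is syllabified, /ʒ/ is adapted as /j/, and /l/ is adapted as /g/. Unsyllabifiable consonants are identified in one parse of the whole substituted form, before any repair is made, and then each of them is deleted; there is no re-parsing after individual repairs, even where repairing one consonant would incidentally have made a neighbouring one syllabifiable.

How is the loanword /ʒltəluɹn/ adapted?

Substitution: /ʒ/ → /j/, /l/ → /g/, giving /jgtəguɹn/.
The consonants /j/, /g/, /ɹ/, /n/ cannot be parsed into a legal (C)V(N) syllable (only a nasal (/m/, /n/, or /ŋ/) is licensed in coda position; onsets are limited to one consonant).
Deletion applies to /j/, /g/, /ɹ/, /n/.

təgu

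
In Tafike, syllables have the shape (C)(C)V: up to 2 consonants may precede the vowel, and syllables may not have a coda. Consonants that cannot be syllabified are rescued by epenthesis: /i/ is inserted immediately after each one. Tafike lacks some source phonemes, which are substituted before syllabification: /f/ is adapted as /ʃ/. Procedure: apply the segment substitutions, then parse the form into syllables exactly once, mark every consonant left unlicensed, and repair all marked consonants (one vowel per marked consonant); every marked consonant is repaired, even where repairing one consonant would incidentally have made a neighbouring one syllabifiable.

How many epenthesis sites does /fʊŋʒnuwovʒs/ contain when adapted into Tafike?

4

After substitution the input is /ʃʊŋʒnuwovʒs/.
The unsyllabifiable consonants are /ŋ/, /v/, /ʒ/, /s/; each receives one epenthetic vowel.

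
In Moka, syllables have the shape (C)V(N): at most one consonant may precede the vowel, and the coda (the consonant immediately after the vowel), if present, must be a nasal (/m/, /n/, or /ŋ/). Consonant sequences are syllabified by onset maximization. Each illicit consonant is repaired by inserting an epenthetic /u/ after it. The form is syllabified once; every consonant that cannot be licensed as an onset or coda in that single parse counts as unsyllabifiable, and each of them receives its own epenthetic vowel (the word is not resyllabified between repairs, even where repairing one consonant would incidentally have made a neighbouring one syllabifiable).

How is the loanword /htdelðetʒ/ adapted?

hutudeluðetuʒu

The consonants /h/, /t/, /l/, /t/, /ʒ/ cannot be parsed into a legal (C)V(N) syllable (only a nasal (/m/, /n/, or /ŋ/) is licensed in coda position; onsets are limited to one consonant).
Epenthesis after each stranded consonant: /h/ → /hu/, /t/ → /tu/, /l/ → /lu/, /t/ → /tu/, /ʒ/ → /ʒu/.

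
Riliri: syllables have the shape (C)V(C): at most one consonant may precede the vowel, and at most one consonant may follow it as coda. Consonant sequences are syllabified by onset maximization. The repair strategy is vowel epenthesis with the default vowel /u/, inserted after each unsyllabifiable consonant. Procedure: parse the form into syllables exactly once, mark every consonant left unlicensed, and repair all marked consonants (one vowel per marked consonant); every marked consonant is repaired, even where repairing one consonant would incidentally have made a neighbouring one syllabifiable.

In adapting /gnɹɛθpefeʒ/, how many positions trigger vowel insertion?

The unsyllabifiable consonants are /g/, /n/; each receives one epenthetic vowel.

2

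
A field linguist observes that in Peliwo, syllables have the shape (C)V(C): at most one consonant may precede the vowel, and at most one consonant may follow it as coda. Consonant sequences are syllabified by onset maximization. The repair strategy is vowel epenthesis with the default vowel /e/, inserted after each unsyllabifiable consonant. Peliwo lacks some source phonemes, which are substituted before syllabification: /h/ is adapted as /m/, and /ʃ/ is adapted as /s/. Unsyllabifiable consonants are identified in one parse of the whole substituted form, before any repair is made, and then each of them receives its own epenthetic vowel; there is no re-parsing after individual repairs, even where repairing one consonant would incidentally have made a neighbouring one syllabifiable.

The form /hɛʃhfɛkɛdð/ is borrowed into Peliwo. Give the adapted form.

mɛsmefɛkɛdðe

Substitution: /h/ → /m/, /ʃ/ → /s/, giving /mɛsmfɛkɛdð/.
Syllabifying with onset maximization leaves /m/, /ð/ stranded (at most one coda consonant is licensed; onsets are limited to one consonant).
Epenthesis after each stranded consonant: /m/ → /me/, /ð/ → /ðe/.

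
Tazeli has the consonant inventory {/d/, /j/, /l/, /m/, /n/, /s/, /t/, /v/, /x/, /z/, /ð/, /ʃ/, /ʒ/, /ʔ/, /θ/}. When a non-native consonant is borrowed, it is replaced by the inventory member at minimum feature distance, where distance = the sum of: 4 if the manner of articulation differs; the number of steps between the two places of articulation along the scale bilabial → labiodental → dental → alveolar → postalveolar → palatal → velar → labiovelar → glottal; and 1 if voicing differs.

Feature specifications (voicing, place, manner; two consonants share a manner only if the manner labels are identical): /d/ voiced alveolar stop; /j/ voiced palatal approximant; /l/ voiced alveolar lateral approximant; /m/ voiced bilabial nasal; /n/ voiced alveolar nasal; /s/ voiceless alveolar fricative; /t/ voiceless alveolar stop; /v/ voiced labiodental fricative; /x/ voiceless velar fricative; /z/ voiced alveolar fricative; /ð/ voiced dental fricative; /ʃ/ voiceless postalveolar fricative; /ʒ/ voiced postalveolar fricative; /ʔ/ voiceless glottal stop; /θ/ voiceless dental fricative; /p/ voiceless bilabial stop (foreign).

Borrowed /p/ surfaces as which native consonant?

/t/ is closest: same manner (stop), place distance 3 (bilabial→alveolar), same voicing; total 3. Next closest is /d/ at distance 4.

t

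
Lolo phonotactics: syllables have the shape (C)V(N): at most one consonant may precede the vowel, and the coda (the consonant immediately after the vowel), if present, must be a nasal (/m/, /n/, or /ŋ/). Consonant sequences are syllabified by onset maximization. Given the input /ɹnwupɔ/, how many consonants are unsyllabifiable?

2

Under (C)V(N), the unsyllabifiable consonants are /ɹ/, /n/ (only a nasal (/m/, /n/, or /ŋ/) is licensed in coda position; onsets are limited to one consonant).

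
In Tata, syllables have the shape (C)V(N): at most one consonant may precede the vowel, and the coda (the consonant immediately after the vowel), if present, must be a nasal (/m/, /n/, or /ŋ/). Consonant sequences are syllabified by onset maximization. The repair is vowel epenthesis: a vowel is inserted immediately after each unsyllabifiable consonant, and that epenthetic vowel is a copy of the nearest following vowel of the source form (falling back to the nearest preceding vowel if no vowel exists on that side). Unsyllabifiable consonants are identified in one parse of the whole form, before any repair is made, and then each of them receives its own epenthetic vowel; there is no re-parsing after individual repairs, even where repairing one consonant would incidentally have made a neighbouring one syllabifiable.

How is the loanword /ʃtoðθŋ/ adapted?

ʃotoðoθoŋo

Syllabifying with onset maximization leaves /ʃ/, /ð/, /θ/, /ŋ/ stranded (only a nasal (/m/, /n/, or /ŋ/) is licensed in coda position; onsets are limited to one consonant).
Inserting the epenthetic vowel yields /ʃ/ → /ʃo/, /ð/ → /ðo/, /θ/ → /θo/, /ŋ/ → /ŋo/.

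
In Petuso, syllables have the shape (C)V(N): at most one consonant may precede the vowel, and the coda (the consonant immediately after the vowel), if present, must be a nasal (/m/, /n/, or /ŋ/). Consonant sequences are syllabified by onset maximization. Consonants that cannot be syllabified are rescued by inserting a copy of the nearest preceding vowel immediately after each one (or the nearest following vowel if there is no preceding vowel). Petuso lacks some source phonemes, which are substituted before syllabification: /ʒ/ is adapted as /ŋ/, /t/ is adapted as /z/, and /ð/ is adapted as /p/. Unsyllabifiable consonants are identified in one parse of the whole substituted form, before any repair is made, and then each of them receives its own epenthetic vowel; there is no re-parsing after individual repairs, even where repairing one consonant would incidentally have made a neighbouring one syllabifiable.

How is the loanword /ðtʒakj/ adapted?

pazaŋakaja

Substitution: /ð/ → /p/, /t/ → /z/, /ʒ/ → /ŋ/, giving /pzŋakj/.
Syllabifying with onset maximization leaves /p/, /z/, /k/, /j/ stranded (only a nasal (/m/, /n/, or /ŋ/) is licensed in coda position; onsets are limited to one consonant).
Epenthesis after each stranded consonant: /p/ → /pa/, /z/ → /za/, /k/ → /ka/, /j/ → /ja/.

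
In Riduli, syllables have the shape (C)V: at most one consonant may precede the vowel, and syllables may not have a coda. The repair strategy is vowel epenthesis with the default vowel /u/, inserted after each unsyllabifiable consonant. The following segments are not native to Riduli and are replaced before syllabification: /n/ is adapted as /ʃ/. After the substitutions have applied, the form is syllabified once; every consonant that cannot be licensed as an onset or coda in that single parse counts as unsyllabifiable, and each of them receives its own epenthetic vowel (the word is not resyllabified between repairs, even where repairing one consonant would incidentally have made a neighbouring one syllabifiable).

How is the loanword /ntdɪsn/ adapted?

Substitution: /n/ → /ʃ/, giving /ʃtdɪsʃ/.
Syllabifying with onset maximization leaves /ʃ/, /t/, /s/, /ʃ/ stranded (no codas are permitted; onsets are limited to one consonant).
Each unlicensed consonant becomes the onset of a new syllable: /ʃ/ → /ʃu/, /t/ → /tu/, /s/ → /su/, /ʃ/ → /ʃu/.

ʃutudɪsuʃu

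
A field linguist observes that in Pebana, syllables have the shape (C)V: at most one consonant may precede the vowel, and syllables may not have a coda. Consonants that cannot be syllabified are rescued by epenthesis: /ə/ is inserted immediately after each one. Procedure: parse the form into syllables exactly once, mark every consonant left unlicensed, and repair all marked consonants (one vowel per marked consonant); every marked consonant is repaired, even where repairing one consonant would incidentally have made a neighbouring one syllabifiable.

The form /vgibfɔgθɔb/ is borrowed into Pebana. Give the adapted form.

vəgibəfɔgəθɔbə

Syllabifying with onset maximization leaves /v/, /b/, /g/, /b/ stranded (no codas are permitted; onsets are limited to one consonant).
Each unlicensed consonant becomes the onset of a new syllable: /v/ → /və/, /b/ → /bə/, /g/ → /gə/, /b/ → /bə/.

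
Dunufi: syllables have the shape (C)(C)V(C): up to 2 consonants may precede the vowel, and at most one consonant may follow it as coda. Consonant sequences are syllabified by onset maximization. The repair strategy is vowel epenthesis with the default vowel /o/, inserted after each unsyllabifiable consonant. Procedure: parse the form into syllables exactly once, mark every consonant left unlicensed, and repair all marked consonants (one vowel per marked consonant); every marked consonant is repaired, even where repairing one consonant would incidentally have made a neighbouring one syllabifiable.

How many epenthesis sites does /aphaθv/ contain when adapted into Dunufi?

1

The unsyllabifiable consonants are /v/; each receives one epenthetic vowel.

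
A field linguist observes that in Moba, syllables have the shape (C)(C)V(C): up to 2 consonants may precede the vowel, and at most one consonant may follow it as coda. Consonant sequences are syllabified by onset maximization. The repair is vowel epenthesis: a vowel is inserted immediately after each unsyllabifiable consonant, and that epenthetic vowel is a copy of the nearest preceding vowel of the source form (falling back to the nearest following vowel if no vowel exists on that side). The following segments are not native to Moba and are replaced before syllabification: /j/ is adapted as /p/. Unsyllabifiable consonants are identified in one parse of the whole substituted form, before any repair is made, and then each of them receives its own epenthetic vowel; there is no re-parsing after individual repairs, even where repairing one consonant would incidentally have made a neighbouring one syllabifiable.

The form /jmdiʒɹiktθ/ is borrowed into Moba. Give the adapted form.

pimdiʒɹiktiθi

Substitution: /j/ → /p/, giving /pmdiʒɹiktθ/.
Syllabifying with onset maximization leaves /p/, /t/, /θ/ stranded (at most one coda consonant is licensed; onsets may contain at most 2 consonants).
Inserting the epenthetic vowel yields /p/ → /pi/, /t/ → /ti/, /θ/ → /θi/.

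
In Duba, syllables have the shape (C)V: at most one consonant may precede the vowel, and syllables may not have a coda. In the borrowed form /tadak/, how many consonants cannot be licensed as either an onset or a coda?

1

Under (C)V, the unsyllabifiable consonants are /k/ (no codas are permitted; onsets are limited to one consonant).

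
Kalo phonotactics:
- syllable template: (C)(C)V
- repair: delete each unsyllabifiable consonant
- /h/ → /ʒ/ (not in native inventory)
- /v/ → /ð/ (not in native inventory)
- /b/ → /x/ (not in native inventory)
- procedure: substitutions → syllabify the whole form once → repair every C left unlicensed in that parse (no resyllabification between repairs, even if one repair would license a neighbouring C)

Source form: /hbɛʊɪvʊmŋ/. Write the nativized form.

Substitution: /h/ → /ʒ/, /b/ → /x/, /v/ → /ð/, giving /ʒxɛʊɪðʊmŋ/.
Under (C)(C)V, the unsyllabifiable consonants are /m/, /ŋ/ (no codas are permitted; onsets may contain at most 2 consonants).
Deletion applies to /m/, /ŋ/.

ʒxɛʊɪðʊ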